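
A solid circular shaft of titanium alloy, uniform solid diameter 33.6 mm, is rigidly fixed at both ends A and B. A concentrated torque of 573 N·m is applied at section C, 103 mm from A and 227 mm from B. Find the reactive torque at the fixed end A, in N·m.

With uniform GJ and both ends fixed, compatibility θ_AC = θ_CB gives T_A·a = T_B·b, together with T_A + T_B = T₀.
T_A = T₀·b/(a+b) = 573.0·227/330.0 = 394.2 N·m; T_B = 178.8 N·m.

394 N·m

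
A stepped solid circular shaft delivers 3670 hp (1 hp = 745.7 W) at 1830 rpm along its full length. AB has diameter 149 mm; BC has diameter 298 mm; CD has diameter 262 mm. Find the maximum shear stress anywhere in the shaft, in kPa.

22000 kPa

ω = 2π·1830/60 = 191.6 rad/s, so T = P/ω = 3670×745.7 / 191.6 = 14280 N·m.
Under the same torque, τ_max = 16T/(πd³) is largest where d is smallest — segment AB (d = 149 mm).
τ_max = 16·14280/(π·(0.149)³) = 2.199×10^7 Pa.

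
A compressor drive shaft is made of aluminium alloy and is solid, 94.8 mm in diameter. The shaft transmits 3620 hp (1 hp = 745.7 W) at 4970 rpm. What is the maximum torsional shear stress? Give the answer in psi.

ω = 2π·4970/60 = 520.5 rad/s, so T = P/ω = 3620×745.7 / 520.5 = 5187 N·m.
J = πd⁴/32 = π(0.0948)⁴/32 = 7.929×10^-6 m⁴.
τ_max = T·r/J = 5187 × 0.0474 / 7.929×10^-6 = 3.101×10^7 Pa.

4500 psi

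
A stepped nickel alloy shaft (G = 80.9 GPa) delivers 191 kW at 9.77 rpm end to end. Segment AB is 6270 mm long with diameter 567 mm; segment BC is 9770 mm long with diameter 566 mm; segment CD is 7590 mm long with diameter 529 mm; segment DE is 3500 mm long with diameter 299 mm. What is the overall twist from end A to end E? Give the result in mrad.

ω = 2π·9.77/60 = 1.023 rad/s, so T = P/ω = 191×10³ / 1.023 = 186700 N·m.
J_AB = π(0.567)⁴/32 = 0.0101 m⁴; J_BC = π(0.566)⁴/32 = 0.0101 m⁴; J_CD = π(0.529)⁴/32 = 7.69×10^-3 m⁴; J_DE = π(0.299)⁴/32 = 7.85×10^-4 m⁴.
θ = (T/G)·Σ L_i/J_i = (186700/80.9×10⁹)·(6.27/0.0101 + 9.77/0.0101 + 7.59/7.69×10^-3 + 3.50/7.85×10^-4) = 0.01623 rad.

16.2 mrad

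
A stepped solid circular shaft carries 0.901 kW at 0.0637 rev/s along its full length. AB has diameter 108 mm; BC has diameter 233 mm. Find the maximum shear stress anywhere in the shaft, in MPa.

ω = 2π·0.0637 = 0.4002 rad/s, so T = P/ω = 0.901×10³ / 0.4002 = 2251 N·m.
Under the same torque, τ_max = 16T/(πd³) is largest where d is smallest — segment AB (d = 108 mm).
τ_max = 16·2251/(π·(0.108)³) = 9.101×10^6 Pa.

9.10 MPa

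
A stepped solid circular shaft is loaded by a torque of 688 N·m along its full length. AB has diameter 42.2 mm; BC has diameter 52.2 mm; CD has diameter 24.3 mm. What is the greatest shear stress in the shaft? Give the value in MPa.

Under the same torque, τ_max = 16T/(πd³) is largest where d is smallest — segment CD (d = 24.3 mm).
τ_max = 16·688.0/(π·(0.0243)³) = 2.442×10^8 Pa.

244 MPa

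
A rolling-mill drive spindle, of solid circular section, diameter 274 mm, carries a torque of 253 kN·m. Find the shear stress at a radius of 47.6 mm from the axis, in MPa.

21.8 MPa

J = πd⁴/32 = π(0.274)⁴/32 = 5.534×10^-4 m⁴.
Shear stress varies linearly with radius: τ = T·r/J = 253000 × 0.0476 / 5.534×10^-4 = 2.176×10^7 Pa.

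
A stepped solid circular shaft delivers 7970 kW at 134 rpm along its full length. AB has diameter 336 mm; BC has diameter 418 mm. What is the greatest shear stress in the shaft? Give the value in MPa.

ω = 2π·134/60 = 14.03 rad/s, so T = P/ω = 7970×10³ / 14.03 = 568000 N·m.
Under the same torque, τ_max = 16T/(πd³) is largest where d is smallest — segment AB (d = 336 mm).
τ_max = 16·568000/(π·(0.336)³) = 7.626×10^7 Pa.

76.3 MPa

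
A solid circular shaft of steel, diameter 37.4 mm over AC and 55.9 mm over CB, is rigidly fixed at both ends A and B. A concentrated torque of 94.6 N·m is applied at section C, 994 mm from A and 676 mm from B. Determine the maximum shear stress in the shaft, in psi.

352 psi

Compatibility: T_A·a/J_AC = T_B·b/J_CB with T_A + T_B = T₀.
J_AC = 1.92×10^-7 m⁴, J_CB = 9.59×10^-7 m⁴, so T_A = T₀·(J_AC/a)/((J_AC/a)+(J_CB/b)) = 11.35 N·m, T_B = 83.25 N·m.
τ in each portion: τ_AC = 1.10×10^6 Pa, τ_CB = 2.43×10^6 Pa; maximum is in CB.
τ_max = T_CB·r/J = 83.25·0.0279/9.59×10^-7 = 2.427×10^6 Pa.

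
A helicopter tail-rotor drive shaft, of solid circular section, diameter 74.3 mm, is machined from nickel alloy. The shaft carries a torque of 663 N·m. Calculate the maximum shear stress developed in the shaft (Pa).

J = πd⁴/32 = π(0.0743)⁴/32 = 2.992×10^-6 m⁴.
τ_max = T·r/J = 663.0 × 0.0371 / 2.992×10^-6 = 8.232×10^6 Pa.

8.23e6 Pa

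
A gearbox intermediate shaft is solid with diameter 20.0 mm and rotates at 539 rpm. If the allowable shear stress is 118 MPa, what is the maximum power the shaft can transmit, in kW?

10.5 kW

J = πd⁴/32 = π(0.0200)⁴/32 = 1.571×10^-8 m⁴.
T_max = τ_allow·J/r = 1.18×10^8 × 1.571×10^-8 / 0.0100 = 185.4 N·m.
ω = 2π·539/60 = 56.44 rad/s, so P_max = T_max·ω = 1.046×10^4 W.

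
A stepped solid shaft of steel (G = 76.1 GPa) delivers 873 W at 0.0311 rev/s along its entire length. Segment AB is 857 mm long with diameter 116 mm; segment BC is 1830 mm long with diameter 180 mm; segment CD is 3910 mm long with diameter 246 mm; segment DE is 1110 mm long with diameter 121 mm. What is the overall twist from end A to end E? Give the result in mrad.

7.61 mrad

ω = 2π·0.0311 = 0.1954 rad/s, so T = P/ω = 873 / 0.1954 = 4468 N·m.
J_AB = π(0.116)⁴/32 = 1.78×10^-5 m⁴; J_BC = π(0.180)⁴/32 = 1.03×10^-4 m⁴; J_CD = π(0.246)⁴/32 = 3.60×10^-4 m⁴; J_DE = π(0.121)⁴/32 = 2.10×10^-5 m⁴.
θ = (T/G)·Σ L_i/J_i = (4468/76.1×10⁹)·(0.857/1.78×10^-5 + 1.83/1.03×10^-4 + 3.91/3.60×10^-4 + 1.11/2.10×10^-5) = 7.608×10^-3 rad.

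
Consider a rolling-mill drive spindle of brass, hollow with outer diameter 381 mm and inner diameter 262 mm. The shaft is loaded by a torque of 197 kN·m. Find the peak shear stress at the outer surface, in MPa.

23.4 MPa

J = π(d_o⁴ − d_i⁴)/32 = π(0.381⁴ − 0.262⁴)/32 = 1.606×10^-3 m⁴.
τ_max = T·r/J = 197000 × 0.191 / 1.606×10^-3 = 2.337×10^7 Pa.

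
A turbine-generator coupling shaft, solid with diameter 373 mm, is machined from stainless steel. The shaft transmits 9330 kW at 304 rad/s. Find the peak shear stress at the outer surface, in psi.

437 psi

ω = 304 rad/s, so T = P/ω = 9330×10³ / 304.0 = 30690 N·m.
J = πd⁴/32 = π(0.373)⁴/32 = 1.900×10^-3 m⁴.
τ_max = T·r/J = 30690 × 0.186 / 1.900×10^-3 = 3.012×10^6 Pa.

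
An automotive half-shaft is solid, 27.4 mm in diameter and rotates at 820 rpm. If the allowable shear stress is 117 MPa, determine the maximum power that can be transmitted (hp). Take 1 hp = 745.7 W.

54.4 hp

J = πd⁴/32 = π(0.0274)⁴/32 = 5.534×10^-8 m⁴.
T_max = τ_allow·J/r = 1.17×10^8 × 5.534×10^-8 / 0.0137 = 472.6 N·m.
ω = 2π·820/60 = 85.87 rad/s, so P_max = T_max·ω = 4.058×10^4 W.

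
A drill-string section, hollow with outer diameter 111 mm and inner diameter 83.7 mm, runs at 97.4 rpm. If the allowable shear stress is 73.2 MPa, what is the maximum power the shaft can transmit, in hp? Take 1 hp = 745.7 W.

J = π(d_o⁴ − d_i⁴)/32 = π(0.111⁴ − 0.0837⁴)/32 = 1.009×10^-5 m⁴.
T_max = τ_allow·J/r = 7.32×10^7 × 1.009×10^-5 / 0.0555 = 13300 N·m.
ω = 2π·97.4/60 = 10.20 rad/s, so P_max = T_max·ω = 1.357×10^5 W.

182 hp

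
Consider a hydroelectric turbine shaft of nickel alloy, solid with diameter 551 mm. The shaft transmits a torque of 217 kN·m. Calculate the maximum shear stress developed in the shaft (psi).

J = πd⁴/32 = π(0.551)⁴/32 = 9.049×10^-3 m⁴.
τ_max = T·r/J = 217000 × 0.276 / 9.049×10^-3 = 6.607×10^6 Pa.

958 psi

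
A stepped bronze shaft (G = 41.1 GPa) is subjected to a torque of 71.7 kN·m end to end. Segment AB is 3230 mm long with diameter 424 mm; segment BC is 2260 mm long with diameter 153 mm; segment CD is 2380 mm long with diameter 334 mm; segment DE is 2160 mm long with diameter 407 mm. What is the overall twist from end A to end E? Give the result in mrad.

79.9 mrad

J_AB = π(0.424)⁴/32 = 3.17×10^-3 m⁴; J_BC = π(0.153)⁴/32 = 5.38×10^-5 m⁴; J_CD = π(0.334)⁴/32 = 1.22×10^-3 m⁴; J_DE = π(0.407)⁴/32 = 2.69×10^-3 m⁴.
θ = (T/G)·Σ L_i/J_i = (71700/41.1×10⁹)·(3.23/3.17×10^-3 + 2.26/5.38×10^-5 + 2.38/1.22×10^-3 + 2.16/2.69×10^-3) = 0.07986 rad.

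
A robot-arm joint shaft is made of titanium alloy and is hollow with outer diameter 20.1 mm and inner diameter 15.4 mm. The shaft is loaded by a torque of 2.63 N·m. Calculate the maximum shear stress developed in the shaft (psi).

365 psi

J = π(d_o⁴ − d_i⁴)/32 = π(0.0201⁴ − 0.0154⁴)/32 = 1.050×10^-8 m⁴.
τ_max = T·r/J = 2.630 × 0.0100 / 1.050×10^-8 = 2.517×10^6 Pa.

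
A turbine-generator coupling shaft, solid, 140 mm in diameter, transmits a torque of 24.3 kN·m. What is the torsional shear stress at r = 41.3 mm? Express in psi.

3860 psi

J = πd⁴/32 = π(0.140)⁴/32 = 3.771×10^-5 m⁴.
Shear stress varies linearly with radius: τ = T·r/J = 24300 × 0.0413 / 3.771×10^-5 = 2.661×10^7 Pa.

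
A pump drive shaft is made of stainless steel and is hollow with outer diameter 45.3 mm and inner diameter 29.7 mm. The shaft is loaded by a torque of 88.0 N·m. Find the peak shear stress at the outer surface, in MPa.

5.91 MPa

J = π(d_o⁴ − d_i⁴)/32 = π(0.0453⁴ − 0.0297⁴)/32 = 3.370×10^-7 m⁴.
τ_max = T·r/J = 88.00 × 0.0226 / 3.370×10^-7 = 5.914×10^6 Pa.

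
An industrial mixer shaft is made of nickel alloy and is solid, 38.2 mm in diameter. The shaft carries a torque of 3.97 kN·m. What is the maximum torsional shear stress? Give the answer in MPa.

363 MPa

J = πd⁴/32 = π(0.0382)⁴/32 = 2.091×10^-7 m⁴.
τ_max = T·r/J = 3970 × 0.0191 / 2.091×10^-7 = 3.627×10^8 Pa.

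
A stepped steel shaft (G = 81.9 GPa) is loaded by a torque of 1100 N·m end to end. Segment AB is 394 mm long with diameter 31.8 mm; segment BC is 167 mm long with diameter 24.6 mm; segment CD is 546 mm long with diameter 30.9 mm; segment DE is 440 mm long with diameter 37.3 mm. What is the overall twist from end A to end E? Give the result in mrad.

228 mrad

J_AB = π(0.0318)⁴/32 = 1.00×10^-7 m⁴; J_BC = π(0.0246)⁴/32 = 3.60×10^-8 m⁴; J_CD = π(0.0309)⁴/32 = 8.95×10^-8 m⁴; J_DE = π(0.0373)⁴/32 = 1.90×10^-7 m⁴.
θ = (T/G)·Σ L_i/J_i = (1100/81.9×10⁹)·(0.394/1.00×10^-7 + 0.167/3.60×10^-8 + 0.546/8.95×10^-8 + 0.440/1.90×10^-7) = 0.2281 rad.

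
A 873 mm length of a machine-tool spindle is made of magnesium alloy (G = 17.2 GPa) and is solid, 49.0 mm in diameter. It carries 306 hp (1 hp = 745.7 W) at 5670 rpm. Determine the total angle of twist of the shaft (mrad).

ω = 2π·5670/60 = 593.8 rad/s, so T = P/ω = 306×745.7 / 593.8 = 384.3 N·m.
J = πd⁴/32 = π(0.0490)⁴/32 = 5.660×10^-7 m⁴.
θ = T·L/(G·J) = 384.3 × 0.873 / (17.2×10⁹ × 5.660×10^-7) = 0.03446 rad.

34.5 mrad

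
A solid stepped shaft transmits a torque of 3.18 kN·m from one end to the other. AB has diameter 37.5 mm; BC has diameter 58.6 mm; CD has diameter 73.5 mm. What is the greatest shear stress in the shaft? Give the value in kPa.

Under the same torque, τ_max = 16T/(πd³) is largest where d is smallest — segment AB (d = 37.5 mm).
τ_max = 16·3180/(π·(0.0375)³) = 3.071×10^8 Pa.

307000 kPa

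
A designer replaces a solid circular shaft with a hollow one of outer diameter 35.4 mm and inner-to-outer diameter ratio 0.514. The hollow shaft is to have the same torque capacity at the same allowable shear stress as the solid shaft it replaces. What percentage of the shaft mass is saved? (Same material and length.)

22.8 %

Equal τ_max and T ⇒ the solid shaft needs d_s³ = d_o³(1−k⁴), so d_s = 35.4·(1−0.514⁴)^(1/3) = 34.56 mm.
Area ratio A_h/A_s = d_o²(1−k²)/d_s² = (1−k²)/(1−k⁴)^(2/3) = 0.7722.
Mass saving = 1 − 0.7722 = 22.8 %.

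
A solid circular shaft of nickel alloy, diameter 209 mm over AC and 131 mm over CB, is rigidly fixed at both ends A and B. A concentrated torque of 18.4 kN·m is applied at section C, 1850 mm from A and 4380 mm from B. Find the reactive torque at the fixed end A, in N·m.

17300 N·m

Compatibility: T_A·a/J_AC = T_B·b/J_CB with T_A + T_B = T₀.
J_AC = 1.87×10^-4 m⁴, J_CB = 2.89×10^-5 m⁴, so T_A = T₀·(J_AC/a)/((J_AC/a)+(J_CB/b)) = 17270 N·m, T_B = 1126 N·m.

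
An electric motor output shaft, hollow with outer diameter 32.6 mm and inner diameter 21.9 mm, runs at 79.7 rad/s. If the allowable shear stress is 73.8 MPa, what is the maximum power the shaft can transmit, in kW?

31.9 kW

J = π(d_o⁴ − d_i⁴)/32 = π(0.0326⁴ − 0.0219⁴)/32 = 8.830×10^-8 m⁴.
T_max = τ_allow·J/r = 7.38×10^7 × 8.830×10^-8 / 0.0163 = 399.8 N·m.
ω = 79.7 rad/s, so P_max = T_max·ω = 3.186×10^4 W.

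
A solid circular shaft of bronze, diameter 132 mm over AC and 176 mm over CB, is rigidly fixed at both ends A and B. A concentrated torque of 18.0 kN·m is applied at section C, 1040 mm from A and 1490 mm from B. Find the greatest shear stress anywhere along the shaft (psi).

Compatibility: T_A·a/J_AC = T_B·b/J_CB with T_A + T_B = T₀.
J_AC = 2.98×10^-5 m⁴, J_CB = 9.42×10^-5 m⁴, so T_A = T₀·(J_AC/a)/((J_AC/a)+(J_CB/b)) = 5615 N·m, T_B = 12390 N·m.
τ in each portion: τ_AC = 1.24×10^7 Pa, τ_CB = 1.16×10^7 Pa; maximum is in AC.
τ_max = T_AC·r/J = 5615·0.0660/2.98×10^-5 = 1.243×10^7 Pa.

1800 psi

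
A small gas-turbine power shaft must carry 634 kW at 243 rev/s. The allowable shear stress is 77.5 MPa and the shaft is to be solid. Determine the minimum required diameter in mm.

ω = 2π·243 = 1527 rad/s, so T = P/ω = 634×10³ / 1527 = 415.2 N·m.
For a solid shaft τ_max = 16T/(πd³), so d = (16T/(π τ_allow))^(1/3) = (16·415.2/(π·7.75×10^7))^(1/3) = 0.03011 m.

30.1 mm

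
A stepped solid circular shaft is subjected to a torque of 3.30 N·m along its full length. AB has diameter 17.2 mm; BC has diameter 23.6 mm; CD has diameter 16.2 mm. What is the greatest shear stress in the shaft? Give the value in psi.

Under the same torque, τ_max = 16T/(πd³) is largest where d is smallest — segment CD (d = 16.2 mm).
τ_max = 16·3.300/(π·(0.0162)³) = 3.953×10^6 Pa.

573 psi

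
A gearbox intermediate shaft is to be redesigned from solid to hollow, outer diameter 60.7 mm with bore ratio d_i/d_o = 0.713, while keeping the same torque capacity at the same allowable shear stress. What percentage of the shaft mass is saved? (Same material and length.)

40.0 %

Equal τ_max and T ⇒ the solid shaft needs d_s³ = d_o³(1−k⁴), so d_s = 60.7·(1−0.713⁴)^(1/3) = 54.94 mm.
Area ratio A_h/A_s = d_o²(1−k²)/d_s² = (1−k²)/(1−k⁴)^(2/3) = 0.6001.
Mass saving = 1 − 0.6001 = 40.0 %.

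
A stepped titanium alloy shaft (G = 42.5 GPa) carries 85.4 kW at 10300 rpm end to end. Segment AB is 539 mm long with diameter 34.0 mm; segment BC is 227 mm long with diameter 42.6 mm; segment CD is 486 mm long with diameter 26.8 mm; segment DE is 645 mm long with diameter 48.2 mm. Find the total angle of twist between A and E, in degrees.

1.67°

ω = 2π·10300/60 = 1079 rad/s, so T = P/ω = 85.4×10³ / 1079 = 79.18 N·m.
J_AB = π(0.0340)⁴/32 = 1.31×10^-7 m⁴; J_BC = π(0.0426)⁴/32 = 3.23×10^-7 m⁴; J_CD = π(0.0268)⁴/32 = 5.06×10^-8 m⁴; J_DE = π(0.0482)⁴/32 = 5.30×10^-7 m⁴.
θ = (T/G)·Σ L_i/J_i = (79.18/42.5×10⁹)·(0.539/1.31×10^-7 + 0.227/3.23×10^-7 + 0.486/5.06×10^-8 + 0.645/5.30×10^-7) = 0.02911 rad.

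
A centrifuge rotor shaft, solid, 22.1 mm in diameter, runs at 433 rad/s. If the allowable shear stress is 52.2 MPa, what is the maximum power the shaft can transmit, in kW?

J = πd⁴/32 = π(0.0221)⁴/32 = 2.342×10^-8 m⁴.
T_max = τ_allow·J/r = 5.22×10^7 × 2.342×10^-8 / 0.0111 = 110.6 N·m.
ω = 433 rad/s, so P_max = T_max·ω = 4.790×10^4 W.

47.9 kW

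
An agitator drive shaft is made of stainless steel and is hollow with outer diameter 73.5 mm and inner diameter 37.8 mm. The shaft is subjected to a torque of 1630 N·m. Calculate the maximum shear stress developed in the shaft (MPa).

J = π(d_o⁴ − d_i⁴)/32 = π(0.0735⁴ − 0.0378⁴)/32 = 2.665×10^-6 m⁴.
τ_max = T·r/J = 1630 × 0.0367 / 2.665×10^-6 = 2.248×10^7 Pa.

22.5 MPa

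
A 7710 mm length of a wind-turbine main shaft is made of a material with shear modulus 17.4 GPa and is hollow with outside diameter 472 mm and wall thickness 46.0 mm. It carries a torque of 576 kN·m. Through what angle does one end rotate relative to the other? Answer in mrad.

J = π(d_o⁴ − d_i⁴)/32 = π(0.472⁴ − 0.380⁴)/32 = 2.826×10^-3 m⁴.
θ = T·L/(G·J) = 576000 × 7.71 / (17.4×10⁹ × 2.826×10^-3) = 0.09033 rad.

90.3 mrad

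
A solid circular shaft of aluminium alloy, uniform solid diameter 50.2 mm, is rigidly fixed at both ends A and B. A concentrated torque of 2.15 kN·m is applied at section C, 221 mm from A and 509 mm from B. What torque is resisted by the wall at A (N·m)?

With uniform GJ and both ends fixed, compatibility θ_AC = θ_CB gives T_A·a = T_B·b, together with T_A + T_B = T₀.
T_A = T₀·b/(a+b) = 2150·509/730.0 = 1499 N·m; T_B = 650.9 N·m.

1500 N·m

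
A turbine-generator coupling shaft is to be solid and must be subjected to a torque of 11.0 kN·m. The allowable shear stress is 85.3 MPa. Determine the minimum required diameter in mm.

86.9 mm

For a solid shaft τ_max = 16T/(πd³), so d = (16T/(π τ_allow))^(1/3) = (16·11000/(π·8.53×10^7))^(1/3) = 0.08692 m.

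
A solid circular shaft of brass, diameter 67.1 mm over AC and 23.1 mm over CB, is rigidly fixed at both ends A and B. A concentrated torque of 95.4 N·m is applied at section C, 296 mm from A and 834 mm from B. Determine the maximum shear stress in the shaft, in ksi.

Compatibility: T_A·a/J_AC = T_B·b/J_CB with T_A + T_B = T₀.
J_AC = 1.99×10^-6 m⁴, J_CB = 2.80×10^-8 m⁴, so T_A = T₀·(J_AC/a)/((J_AC/a)+(J_CB/b)) = 94.93 N·m, T_B = 0.4732 N·m.
τ in each portion: τ_AC = 1.60×10^6 Pa, τ_CB = 1.96×10^5 Pa; maximum is in AC.
τ_max = T_AC·r/J = 94.93·0.0335/1.99×10^-6 = 1.600×10^6 Pa.

0.232 ksi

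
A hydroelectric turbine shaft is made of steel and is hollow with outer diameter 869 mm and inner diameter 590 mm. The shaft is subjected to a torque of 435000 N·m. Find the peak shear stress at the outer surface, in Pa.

J = π(d_o⁴ − d_i⁴)/32 = π(0.869⁴ − 0.590⁴)/32 = 0.04409 m⁴.
τ_max = T·r/J = 435000 × 0.434 / 0.04409 = 4.287×10^6 Pa.

4.29e6 Pa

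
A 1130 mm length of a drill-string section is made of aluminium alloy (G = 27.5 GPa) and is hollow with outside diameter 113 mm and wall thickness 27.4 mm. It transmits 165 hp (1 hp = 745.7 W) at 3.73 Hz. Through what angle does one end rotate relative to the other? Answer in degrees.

ω = 2π·3.73 = 23.44 rad/s, so T = P/ω = 165×745.7 / 23.44 = 5250 N·m.
J = π(d_o⁴ − d_i⁴)/32 = π(0.113⁴ − 0.0582⁴)/32 = 1.488×10^-5 m⁴.
θ = T·L/(G·J) = 5250 × 1.13 / (27.5×10⁹ × 1.488×10^-5) = 0.01450 rad.

0.831°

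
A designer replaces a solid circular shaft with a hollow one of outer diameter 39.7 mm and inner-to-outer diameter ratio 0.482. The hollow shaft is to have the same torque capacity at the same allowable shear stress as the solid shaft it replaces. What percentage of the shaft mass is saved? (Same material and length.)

Equal τ_max and T ⇒ the solid shaft needs d_s³ = d_o³(1−k⁴), so d_s = 39.7·(1−0.482⁴)^(1/3) = 38.97 mm.
Area ratio A_h/A_s = d_o²(1−k²)/d_s² = (1−k²)/(1−k⁴)^(2/3) = 0.7966.
Mass saving = 1 − 0.7966 = 20.3 %.

20.3 %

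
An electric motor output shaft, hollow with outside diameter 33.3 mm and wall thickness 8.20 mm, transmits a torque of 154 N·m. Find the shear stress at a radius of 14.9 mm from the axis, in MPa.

J = π(d_o⁴ − d_i⁴)/32 = π(0.0333⁴ − 0.0169⁴)/32 = 1.127×10^-7 m⁴.
Shear stress varies linearly with radius: τ = T·r/J = 154.0 × 0.0149 / 1.127×10^-7 = 2.036×10^7 Pa.

20.4 MPa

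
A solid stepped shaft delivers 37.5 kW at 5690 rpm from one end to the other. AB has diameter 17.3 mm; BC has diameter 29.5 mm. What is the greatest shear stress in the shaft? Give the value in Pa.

ω = 2π·5690/60 = 595.9 rad/s, so T = P/ω = 37.5×10³ / 595.9 = 62.93 N·m.
Under the same torque, τ_max = 16T/(πd³) is largest where d is smallest — segment AB (d = 17.3 mm).
τ_max = 16·62.93/(π·(0.0173)³) = 6.190×10^7 Pa.

6.19e7 Pa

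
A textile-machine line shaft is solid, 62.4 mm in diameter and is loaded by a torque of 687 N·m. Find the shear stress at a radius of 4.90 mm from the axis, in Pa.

J = πd⁴/32 = π(0.0624)⁴/32 = 1.488×10^-6 m⁴.
Shear stress varies linearly with radius: τ = T·r/J = 687.0 × 0.00490 / 1.488×10^-6 = 2.262×10^6 Pa.

2.26e6 Pa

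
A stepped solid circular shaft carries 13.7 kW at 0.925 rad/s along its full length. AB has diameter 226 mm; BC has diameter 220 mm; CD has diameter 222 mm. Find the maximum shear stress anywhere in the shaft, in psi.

ω = 0.925 rad/s, so T = P/ω = 13.7×10³ / 0.9250 = 14810 N·m.
Under the same torque, τ_max = 16T/(πd³) is largest where d is smallest — segment BC (d = 220 mm).
τ_max = 16·14810/(π·(0.220)³) = 7.084×10^6 Pa.

1030 psi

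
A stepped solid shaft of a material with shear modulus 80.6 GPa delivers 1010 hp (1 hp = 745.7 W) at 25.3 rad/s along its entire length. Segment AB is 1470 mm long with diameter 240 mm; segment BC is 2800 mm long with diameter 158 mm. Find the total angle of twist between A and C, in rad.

0.0186 rad

ω = 25.3 rad/s, so T = P/ω = 1010×745.7 / 25.30 = 29770 N·m.
J_AB = π(0.240)⁴/32 = 3.26×10^-4 m⁴; J_BC = π(0.158)⁴/32 = 6.12×10^-5 m⁴.
θ = (T/G)·Σ L_i/J_i = (29770/80.6×10⁹)·(1.47/3.26×10^-4 + 2.80/6.12×10^-5) = 0.01857 rad.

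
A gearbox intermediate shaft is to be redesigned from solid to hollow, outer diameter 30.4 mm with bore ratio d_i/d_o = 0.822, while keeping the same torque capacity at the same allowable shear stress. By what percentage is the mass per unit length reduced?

Equal τ_max and T ⇒ the solid shaft needs d_s³ = d_o³(1−k⁴), so d_s = 30.4·(1−0.822⁴)^(1/3) = 24.81 mm.
Area ratio A_h/A_s = d_o²(1−k²)/d_s² = (1−k²)/(1−k⁴)^(2/3) = 0.4870.
Mass saving = 1 − 0.4870 = 51.3 %.

51.3 %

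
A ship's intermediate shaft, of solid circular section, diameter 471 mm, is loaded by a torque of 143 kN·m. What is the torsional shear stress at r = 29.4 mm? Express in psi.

J = πd⁴/32 = π(0.471)⁴/32 = 4.832×10^-3 m⁴.
Shear stress varies linearly with radius: τ = T·r/J = 143000 × 0.0294 / 4.832×10^-3 = 8.702×10^5 Pa.

126 psi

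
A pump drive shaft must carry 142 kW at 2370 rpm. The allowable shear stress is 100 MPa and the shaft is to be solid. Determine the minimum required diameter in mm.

30.8 mm

ω = 2π·2370/60 = 248.2 rad/s, so T = P/ω = 142×10³ / 248.2 = 572.2 N·m.
For a solid shaft τ_max = 16T/(πd³), so d = (16T/(π τ_allow))^(1/3) = (16·572.2/(π·1.00×10^8))^(1/3) = 0.03077 m.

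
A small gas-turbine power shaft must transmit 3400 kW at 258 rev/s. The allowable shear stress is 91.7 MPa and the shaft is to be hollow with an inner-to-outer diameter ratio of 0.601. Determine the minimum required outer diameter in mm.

51.2 mm

ω = 2π·258 = 1621 rad/s, so T = P/ω = 3400×10³ / 1621 = 2097 N·m.
For a hollow shaft with d_i/d_o = 0.601: τ_max = 16T/(π d_o³ (1−k⁴)), so d_o = [16T/(π τ_allow (1−k⁴))]^(1/3) = [16·2097/(π·9.17×10^7·0.8695)]^(1/3) = 0.05117 m.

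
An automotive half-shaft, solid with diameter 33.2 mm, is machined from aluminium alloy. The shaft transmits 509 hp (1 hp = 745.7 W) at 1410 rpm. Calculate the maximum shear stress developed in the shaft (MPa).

ω = 2π·1410/60 = 147.7 rad/s, so T = P/ω = 509×745.7 / 147.7 = 2571 N·m.
J = πd⁴/32 = π(0.0332)⁴/32 = 1.193×10^-7 m⁴.
τ_max = T·r/J = 2571 × 0.0166 / 1.193×10^-7 = 3.578×10^8 Pa.

358 MPa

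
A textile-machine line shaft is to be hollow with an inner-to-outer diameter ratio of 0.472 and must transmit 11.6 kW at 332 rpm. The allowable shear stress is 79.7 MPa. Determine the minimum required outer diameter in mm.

ω = 2π·332/60 = 34.77 rad/s, so T = P/ω = 11.6×10³ / 34.77 = 333.7 N·m.
For a hollow shaft with d_i/d_o = 0.472: τ_max = 16T/(π d_o³ (1−k⁴)), so d_o = [16T/(π τ_allow (1−k⁴))]^(1/3) = [16·333.7/(π·7.97×10^7·0.9504)]^(1/3) = 0.02820 m.

28.2 mm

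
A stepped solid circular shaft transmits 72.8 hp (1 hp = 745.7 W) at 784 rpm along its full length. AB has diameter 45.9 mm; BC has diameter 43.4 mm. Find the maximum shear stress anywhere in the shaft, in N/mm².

ω = 2π·784/60 = 82.10 rad/s, so T = P/ω = 72.8×745.7 / 82.10 = 661.2 N·m.
Under the same torque, τ_max = 16T/(πd³) is largest where d is smallest — segment BC (d = 43.4 mm).
τ_max = 16·661.2/(π·(0.0434)³) = 4.120×10^7 Pa.

41.2 N/mm²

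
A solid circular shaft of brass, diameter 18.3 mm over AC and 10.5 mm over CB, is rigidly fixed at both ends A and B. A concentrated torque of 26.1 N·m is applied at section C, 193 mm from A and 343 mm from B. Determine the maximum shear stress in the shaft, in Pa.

2.04e7 Pa

Compatibility: T_A·a/J_AC = T_B·b/J_CB with T_A + T_B = T₀.
J_AC = 1.10×10^-8 m⁴, J_CB = 1.19×10^-9 m⁴, so T_A = T₀·(J_AC/a)/((J_AC/a)+(J_CB/b)) = 24.60 N·m, T_B = 1.500 N·m.
τ in each portion: τ_AC = 2.04×10^7 Pa, τ_CB = 6.60×10^6 Pa; maximum is in AC.
τ_max = T_AC·r/J = 24.60·0.00915/1.10×10^-8 = 2.044×10^7 Pa.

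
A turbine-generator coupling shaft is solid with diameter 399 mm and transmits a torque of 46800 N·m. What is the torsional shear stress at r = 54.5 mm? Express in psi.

J = πd⁴/32 = π(0.399)⁴/32 = 2.488×10^-3 m⁴.
Shear stress varies linearly with radius: τ = T·r/J = 46800 × 0.0545 / 2.488×10^-3 = 1.025×10^6 Pa.

149 psi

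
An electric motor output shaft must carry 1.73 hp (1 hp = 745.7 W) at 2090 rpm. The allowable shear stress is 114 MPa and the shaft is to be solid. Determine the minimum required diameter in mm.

ω = 2π·2090/60 = 218.9 rad/s, so T = P/ω = 1.73×745.7 / 218.9 = 5.894 N·m.
For a solid shaft τ_max = 16T/(πd³), so d = (16T/(π τ_allow))^(1/3) = (16·5.894/(π·1.14×10^8))^(1/3) = 0.006410 m.

6.41 mm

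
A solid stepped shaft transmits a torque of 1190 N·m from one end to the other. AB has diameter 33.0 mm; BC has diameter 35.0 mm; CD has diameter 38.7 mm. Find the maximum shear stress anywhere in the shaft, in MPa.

169 MPa

Under the same torque, τ_max = 16T/(πd³) is largest where d is smallest — segment AB (d = 33.0 mm).
τ_max = 16·1190/(π·(0.0330)³) = 1.686×10^8 Pa.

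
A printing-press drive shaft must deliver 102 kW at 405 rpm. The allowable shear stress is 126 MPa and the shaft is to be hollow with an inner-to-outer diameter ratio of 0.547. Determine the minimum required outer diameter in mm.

ω = 2π·405/60 = 42.41 rad/s, so T = P/ω = 102×10³ / 42.41 = 2405 N·m.
For a hollow shaft with d_i/d_o = 0.547: τ_max = 16T/(π d_o³ (1−k⁴)), so d_o = [16T/(π τ_allow (1−k⁴))]^(1/3) = [16·2405/(π·1.26×10^8·0.9105)]^(1/3) = 0.04744 m.

47.4 mm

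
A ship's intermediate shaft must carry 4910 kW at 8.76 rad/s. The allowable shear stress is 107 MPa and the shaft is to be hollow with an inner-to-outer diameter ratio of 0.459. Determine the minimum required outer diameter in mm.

ω = 8.76 rad/s, so T = P/ω = 4910×10³ / 8.760 = 560500 N·m.
For a hollow shaft with d_i/d_o = 0.459: τ_max = 16T/(π d_o³ (1−k⁴)), so d_o = [16T/(π τ_allow (1−k⁴))]^(1/3) = [16·560500/(π·1.07×10^8·0.9556)]^(1/3) = 0.3034 m.

303 mm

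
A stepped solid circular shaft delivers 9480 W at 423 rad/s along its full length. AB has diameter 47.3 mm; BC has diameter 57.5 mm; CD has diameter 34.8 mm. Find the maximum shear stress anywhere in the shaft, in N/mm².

2.71 N/mm²

ω = 423 rad/s, so T = P/ω = 9480 / 423.0 = 22.41 N·m.
Under the same torque, τ_max = 16T/(πd³) is largest where d is smallest — segment CD (d = 34.8 mm).
τ_max = 16·22.41/(π·(0.0348)³) = 2.708×10^6 Pa.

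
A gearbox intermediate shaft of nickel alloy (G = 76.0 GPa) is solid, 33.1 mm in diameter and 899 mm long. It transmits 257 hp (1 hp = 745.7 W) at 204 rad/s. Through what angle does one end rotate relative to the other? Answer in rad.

ω = 204 rad/s, so T = P/ω = 257×745.7 / 204.0 = 939.4 N·m.
J = πd⁴/32 = π(0.0331)⁴/32 = 1.178×10^-7 m⁴.
θ = T·L/(G·J) = 939.4 × 0.899 / (76.0×10⁹ × 1.178×10^-7) = 0.09430 rad.

0.0943 rad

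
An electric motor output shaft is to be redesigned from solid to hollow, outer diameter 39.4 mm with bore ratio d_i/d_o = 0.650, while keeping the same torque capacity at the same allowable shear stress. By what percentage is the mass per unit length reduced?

Equal τ_max and T ⇒ the solid shaft needs d_s³ = d_o³(1−k⁴), so d_s = 39.4·(1−0.650⁴)^(1/3) = 36.90 mm.
Area ratio A_h/A_s = d_o²(1−k²)/d_s² = (1−k²)/(1−k⁴)^(2/3) = 0.6584.
Mass saving = 1 − 0.6584 = 34.2 %.

34.2 %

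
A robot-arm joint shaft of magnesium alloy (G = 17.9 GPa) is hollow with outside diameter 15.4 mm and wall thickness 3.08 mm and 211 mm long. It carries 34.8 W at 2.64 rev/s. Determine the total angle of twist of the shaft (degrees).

ω = 2π·2.64 = 16.59 rad/s, so T = P/ω = 34.8 / 16.59 = 2.098 N·m.
J = π(d_o⁴ − d_i⁴)/32 = π(0.0154⁴ − 0.00924⁴)/32 = 4.806×10^-9 m⁴.
θ = T·L/(G·J) = 2.098 × 0.211 / (17.9×10⁹ × 4.806×10^-9) = 5.145×10^-3 rad.

0.295°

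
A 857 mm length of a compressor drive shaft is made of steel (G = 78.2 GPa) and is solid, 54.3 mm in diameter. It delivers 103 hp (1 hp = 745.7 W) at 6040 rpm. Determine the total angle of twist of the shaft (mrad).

ω = 2π·6040/60 = 632.5 rad/s, so T = P/ω = 103×745.7 / 632.5 = 121.4 N·m.
J = πd⁴/32 = π(0.0543)⁴/32 = 8.535×10^-7 m⁴.
θ = T·L/(G·J) = 121.4 × 0.857 / (78.2×10⁹ × 8.535×10^-7) = 1.559×10^-3 rad.

1.56 mrad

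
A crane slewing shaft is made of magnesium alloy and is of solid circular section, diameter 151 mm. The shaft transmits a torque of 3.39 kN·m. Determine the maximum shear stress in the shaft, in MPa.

5.01 MPa

J = πd⁴/32 = π(0.151)⁴/32 = 5.104×10^-5 m⁴.
τ_max = T·r/J = 3390 × 0.0755 / 5.104×10^-5 = 5.015×10^6 Pa.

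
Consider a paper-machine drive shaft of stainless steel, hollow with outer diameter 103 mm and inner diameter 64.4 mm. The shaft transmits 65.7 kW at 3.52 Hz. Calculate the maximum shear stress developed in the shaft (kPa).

ω = 2π·3.52 = 22.12 rad/s, so T = P/ω = 65.7×10³ / 22.12 = 2971 N·m.
J = π(d_o⁴ − d_i⁴)/32 = π(0.103⁴ − 0.0644⁴)/32 = 9.361×10^-6 m⁴.
τ_max = T·r/J = 2971 × 0.0515 / 9.361×10^-6 = 1.634×10^7 Pa.

16300 kPa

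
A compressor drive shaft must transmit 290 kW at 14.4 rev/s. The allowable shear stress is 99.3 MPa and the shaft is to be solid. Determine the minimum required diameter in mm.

54.8 mm

ω = 2π·14.4 = 90.48 rad/s, so T = P/ω = 290×10³ / 90.48 = 3205 N·m.
For a solid shaft τ_max = 16T/(πd³), so d = (16T/(π τ_allow))^(1/3) = (16·3205/(π·9.93×10^7))^(1/3) = 0.05478 m.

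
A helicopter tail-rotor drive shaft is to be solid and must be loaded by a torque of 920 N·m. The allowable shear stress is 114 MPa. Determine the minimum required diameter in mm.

For a solid shaft τ_max = 16T/(πd³), so d = (16T/(π τ_allow))^(1/3) = (16·920.0/(π·1.14×10^8))^(1/3) = 0.03451 m.

34.5 mm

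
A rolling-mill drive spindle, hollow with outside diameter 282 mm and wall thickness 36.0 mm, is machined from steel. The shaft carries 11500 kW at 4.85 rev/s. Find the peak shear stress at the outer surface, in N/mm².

ω = 2π·4.85 = 30.47 rad/s, so T = P/ω = 11500×10³ / 30.47 = 377400 N·m.
J = π(d_o⁴ − d_i⁴)/32 = π(0.282⁴ − 0.210⁴)/32 = 4.299×10^-4 m⁴.
τ_max = T·r/J = 377400 × 0.141 / 4.299×10^-4 = 1.238×10^8 Pa.

124 N/mm²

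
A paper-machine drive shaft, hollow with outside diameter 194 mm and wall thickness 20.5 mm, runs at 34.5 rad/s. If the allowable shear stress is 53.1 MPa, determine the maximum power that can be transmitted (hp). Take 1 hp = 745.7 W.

J = π(d_o⁴ − d_i⁴)/32 = π(0.194⁴ − 0.153⁴)/32 = 8.526×10^-5 m⁴.
T_max = τ_allow·J/r = 5.31×10^7 × 8.526×10^-5 / 0.0970 = 46680 N·m.
ω = 34.5 rad/s, so P_max = T_max·ω = 1.610×10^6 W.

2160 hp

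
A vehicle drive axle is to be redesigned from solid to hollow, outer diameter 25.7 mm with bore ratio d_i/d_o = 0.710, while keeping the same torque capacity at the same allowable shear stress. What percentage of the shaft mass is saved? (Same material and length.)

Equal τ_max and T ⇒ the solid shaft needs d_s³ = d_o³(1−k⁴), so d_s = 25.7·(1−0.710⁴)^(1/3) = 23.31 mm.
Area ratio A_h/A_s = d_o²(1−k²)/d_s² = (1−k²)/(1−k⁴)^(2/3) = 0.6029.
Mass saving = 1 − 0.6029 = 39.7 %.

39.7 %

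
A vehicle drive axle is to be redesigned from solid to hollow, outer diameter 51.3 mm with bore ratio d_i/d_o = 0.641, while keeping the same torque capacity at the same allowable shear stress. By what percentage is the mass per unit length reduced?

33.4 %

Equal τ_max and T ⇒ the solid shaft needs d_s³ = d_o³(1−k⁴), so d_s = 51.3·(1−0.641⁴)^(1/3) = 48.23 mm.
Area ratio A_h/A_s = d_o²(1−k²)/d_s² = (1−k²)/(1−k⁴)^(2/3) = 0.6664.
Mass saving = 1 − 0.6664 = 33.4 %.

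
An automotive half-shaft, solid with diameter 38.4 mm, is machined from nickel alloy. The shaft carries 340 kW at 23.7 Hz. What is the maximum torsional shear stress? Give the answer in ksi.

ω = 2π·23.7 = 148.9 rad/s, so T = P/ω = 340×10³ / 148.9 = 2283 N·m.
J = πd⁴/32 = π(0.0384)⁴/32 = 2.135×10^-7 m⁴.
τ_max = T·r/J = 2283 × 0.0192 / 2.135×10^-7 = 2.054×10^8 Pa.

29.8 ksi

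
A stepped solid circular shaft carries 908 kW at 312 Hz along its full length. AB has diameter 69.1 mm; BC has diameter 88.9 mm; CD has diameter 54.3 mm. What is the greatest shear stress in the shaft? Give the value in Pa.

1.47e7 Pa

ω = 2π·312 = 1960 rad/s, so T = P/ω = 908×10³ / 1960 = 463.2 N·m.
Under the same torque, τ_max = 16T/(πd³) is largest where d is smallest — segment CD (d = 54.3 mm).
τ_max = 16·463.2/(π·(0.0543)³) = 1.473×10^7 Pa.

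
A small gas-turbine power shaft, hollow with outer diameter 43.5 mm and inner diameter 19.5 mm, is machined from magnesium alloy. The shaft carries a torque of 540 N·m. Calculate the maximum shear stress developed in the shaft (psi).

5050 psi

J = π(d_o⁴ − d_i⁴)/32 = π(0.0435⁴ − 0.0195⁴)/32 = 3.373×10^-7 m⁴.
τ_max = T·r/J = 540.0 × 0.0217 / 3.373×10^-7 = 3.482×10^7 Pa.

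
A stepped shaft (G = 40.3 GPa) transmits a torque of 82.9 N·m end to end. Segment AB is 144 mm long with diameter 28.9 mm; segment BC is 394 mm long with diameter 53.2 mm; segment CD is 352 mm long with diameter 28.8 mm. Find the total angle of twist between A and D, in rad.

0.0161 rad

J_AB = π(0.0289)⁴/32 = 6.85×10^-8 m⁴; J_BC = π(0.0532)⁴/32 = 7.86×10^-7 m⁴; J_CD = π(0.0288)⁴/32 = 6.75×10^-8 m⁴.
θ = (T/G)·Σ L_i/J_i = (82.90/40.3×10⁹)·(0.144/6.85×10^-8 + 0.394/7.86×10^-7 + 0.352/6.75×10^-8) = 0.01608 rad.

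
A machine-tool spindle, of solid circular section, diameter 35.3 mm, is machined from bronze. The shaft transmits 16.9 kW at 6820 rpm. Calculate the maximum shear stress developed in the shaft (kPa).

2740 kPa

ω = 2π·6820/60 = 714.2 rad/s, so T = P/ω = 16.9×10³ / 714.2 = 23.66 N·m.
J = πd⁴/32 = π(0.0353)⁴/32 = 1.524×10^-7 m⁴.
τ_max = T·r/J = 23.66 × 0.0176 / 1.524×10^-7 = 2.740×10^6 Pa.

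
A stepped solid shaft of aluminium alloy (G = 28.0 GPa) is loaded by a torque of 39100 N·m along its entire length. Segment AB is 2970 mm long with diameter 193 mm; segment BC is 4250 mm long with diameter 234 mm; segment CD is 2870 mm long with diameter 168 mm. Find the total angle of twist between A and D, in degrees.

5.84°

J_AB = π(0.193)⁴/32 = 1.36×10^-4 m⁴; J_BC = π(0.234)⁴/32 = 2.94×10^-4 m⁴; J_CD = π(0.168)⁴/32 = 7.82×10^-5 m⁴.
θ = (T/G)·Σ L_i/J_i = (39100/28.0×10⁹)·(2.97/1.36×10^-4 + 4.25/2.94×10^-4 + 2.87/7.82×10^-5) = 0.1019 rad.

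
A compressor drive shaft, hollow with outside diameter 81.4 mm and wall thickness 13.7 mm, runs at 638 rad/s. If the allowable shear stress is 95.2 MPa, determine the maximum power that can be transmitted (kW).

5190 kW

J = π(d_o⁴ − d_i⁴)/32 = π(0.0814⁴ − 0.0540⁴)/32 = 3.475×10^-6 m⁴.
T_max = τ_allow·J/r = 9.52×10^7 × 3.475×10^-6 / 0.0407 = 8129 N·m.
ω = 638 rad/s, so P_max = T_max·ω = 5.186×10^6 W.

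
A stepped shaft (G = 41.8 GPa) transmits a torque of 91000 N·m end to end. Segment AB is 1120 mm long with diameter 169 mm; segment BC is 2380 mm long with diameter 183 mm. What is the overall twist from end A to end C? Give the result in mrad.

77.5 mrad

J_AB = π(0.169)⁴/32 = 8.01×10^-5 m⁴; J_BC = π(0.183)⁴/32 = 1.10×10^-4 m⁴.
θ = (T/G)·Σ L_i/J_i = (91000/41.8×10⁹)·(1.12/8.01×10^-5 + 2.38/1.10×10^-4) = 0.07750 rad.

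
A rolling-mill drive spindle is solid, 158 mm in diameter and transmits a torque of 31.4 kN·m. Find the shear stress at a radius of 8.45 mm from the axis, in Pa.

J = πd⁴/32 = π(0.158)⁴/32 = 6.118×10^-5 m⁴.
Shear stress varies linearly with radius: τ = T·r/J = 31400 × 0.00845 / 6.118×10^-5 = 4.337×10^6 Pa.

4.34e6 Pa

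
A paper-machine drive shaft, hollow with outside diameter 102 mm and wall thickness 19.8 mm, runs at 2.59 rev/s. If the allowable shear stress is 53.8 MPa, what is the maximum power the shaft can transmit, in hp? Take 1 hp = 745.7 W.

210 hp

J = π(d_o⁴ − d_i⁴)/32 = π(0.102⁴ − 0.0624⁴)/32 = 9.138×10^-6 m⁴.
T_max = τ_allow·J/r = 5.38×10^7 × 9.138×10^-6 / 0.0510 = 9640 N·m.
ω = 2π·2.59 = 16.27 rad/s, so P_max = T_max·ω = 1.569×10^5 W.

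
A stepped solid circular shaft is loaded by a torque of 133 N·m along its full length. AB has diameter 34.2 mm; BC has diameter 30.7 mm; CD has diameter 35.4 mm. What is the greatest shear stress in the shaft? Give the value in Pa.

2.34e7 Pa

Under the same torque, τ_max = 16T/(πd³) is largest where d is smallest — segment BC (d = 30.7 mm).
τ_max = 16·133.0/(π·(0.0307)³) = 2.341×10^7 Pa.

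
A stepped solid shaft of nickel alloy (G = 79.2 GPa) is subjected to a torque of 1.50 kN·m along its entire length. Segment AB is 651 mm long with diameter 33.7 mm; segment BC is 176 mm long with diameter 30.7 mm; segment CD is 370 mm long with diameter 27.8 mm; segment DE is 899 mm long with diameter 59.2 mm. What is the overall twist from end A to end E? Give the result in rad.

J_AB = π(0.0337)⁴/32 = 1.27×10^-7 m⁴; J_BC = π(0.0307)⁴/32 = 8.72×10^-8 m⁴; J_CD = π(0.0278)⁴/32 = 5.86×10^-8 m⁴; J_DE = π(0.0592)⁴/32 = 1.21×10^-6 m⁴.
θ = (T/G)·Σ L_i/J_i = (1500/79.2×10⁹)·(0.651/1.27×10^-7 + 0.176/8.72×10^-8 + 0.370/5.86×10^-8 + 0.899/1.21×10^-6) = 0.2692 rad.

0.269 rad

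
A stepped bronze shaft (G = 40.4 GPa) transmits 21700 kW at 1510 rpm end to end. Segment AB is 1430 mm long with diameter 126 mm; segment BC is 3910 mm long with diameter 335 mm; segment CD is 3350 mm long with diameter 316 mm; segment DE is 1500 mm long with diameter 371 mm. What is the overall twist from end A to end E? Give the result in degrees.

ω = 2π·1510/60 = 158.1 rad/s, so T = P/ω = 21700×10³ / 158.1 = 137200 N·m.
J_AB = π(0.126)⁴/32 = 2.47×10^-5 m⁴; J_BC = π(0.335)⁴/32 = 1.24×10^-3 m⁴; J_CD = π(0.316)⁴/32 = 9.79×10^-4 m⁴; J_DE = π(0.371)⁴/32 = 1.86×10^-3 m⁴.
θ = (T/G)·Σ L_i/J_i = (137200/40.4×10⁹)·(1.43/2.47×10^-5 + 3.91/1.24×10^-3 + 3.35/9.79×10^-4 + 1.50/1.86×10^-3) = 0.2214 rad.

12.7°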